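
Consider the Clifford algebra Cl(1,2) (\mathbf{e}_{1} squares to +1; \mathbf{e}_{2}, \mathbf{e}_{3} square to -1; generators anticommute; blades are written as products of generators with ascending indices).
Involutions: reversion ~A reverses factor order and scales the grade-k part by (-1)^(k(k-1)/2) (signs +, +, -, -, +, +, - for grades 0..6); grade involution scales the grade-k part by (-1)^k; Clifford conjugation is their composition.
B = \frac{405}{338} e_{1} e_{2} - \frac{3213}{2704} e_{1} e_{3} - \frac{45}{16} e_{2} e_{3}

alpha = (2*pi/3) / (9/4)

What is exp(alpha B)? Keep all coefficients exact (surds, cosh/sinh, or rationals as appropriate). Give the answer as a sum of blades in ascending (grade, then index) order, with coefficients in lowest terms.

B^2 term by term: the squares give (\frac{405}{338})^2*(e_{1} e_{2})^2 + (-\frac{3213}{2704})^2*(e_{1} e_{3})^2 + (-\frac{45}{16})^2*(e_{2} e_{3})^2 = \frac{164025}{114244}*(+1) + \frac{10323369}{7311616}*(+1) + \frac{2025}{256}*(-1) = -\frac{81}{16} (each basis 2-blade squares to minus the product of its generators' squares); cross terms between blades sharing an index anticommute and cancel. So B^2 = -\frac{81}{16}.
B^2 = -\frac{81}{16} — a negative square means the series sums to a rotation: l = \frac{9}{4}, alpha*l = \frac{2 \pi}{3}, so exp(alpha B) = cos(\frac{2 \pi}{3}) + (sin(\frac{2 \pi}{3})/(\frac{9}{4}))*B = - \frac{1}{2} + (\frac{2 \sqrt{3}}{9})*B.
Answer: - \frac{1}{2} + \frac{45 \sqrt{3}}{169} e_{1} e_{2} - \frac{357 \sqrt{3}}{1352} e_{1} e_{3} - \frac{5 \sqrt{3}}{8} e_{2} e_{3}


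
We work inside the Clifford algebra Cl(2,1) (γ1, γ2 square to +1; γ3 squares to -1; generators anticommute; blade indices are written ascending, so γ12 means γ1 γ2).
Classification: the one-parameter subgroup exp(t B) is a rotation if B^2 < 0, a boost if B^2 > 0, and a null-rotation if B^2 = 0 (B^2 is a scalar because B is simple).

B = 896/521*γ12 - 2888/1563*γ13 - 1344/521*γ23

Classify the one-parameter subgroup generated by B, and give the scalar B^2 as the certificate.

B^2 term by term: the squares give (896/521)^2*(γ12)^2 + (-2888/1563)^2*(γ13)^2 + (-1344/521)^2*(γ23)^2 = 802816/271441*(-1) + 8340544/2442969*(+1) + 1806336/271441*(+1) = 64/9 (each basis 2-blade squares to minus the product of its generators' squares); cross terms between blades sharing an index anticommute and cancel. So B^2 = 64/9.
Answer: boost, certificate B^2 = 64/9. No conjugation can change B^2 = 64/9; the sign gives the class.


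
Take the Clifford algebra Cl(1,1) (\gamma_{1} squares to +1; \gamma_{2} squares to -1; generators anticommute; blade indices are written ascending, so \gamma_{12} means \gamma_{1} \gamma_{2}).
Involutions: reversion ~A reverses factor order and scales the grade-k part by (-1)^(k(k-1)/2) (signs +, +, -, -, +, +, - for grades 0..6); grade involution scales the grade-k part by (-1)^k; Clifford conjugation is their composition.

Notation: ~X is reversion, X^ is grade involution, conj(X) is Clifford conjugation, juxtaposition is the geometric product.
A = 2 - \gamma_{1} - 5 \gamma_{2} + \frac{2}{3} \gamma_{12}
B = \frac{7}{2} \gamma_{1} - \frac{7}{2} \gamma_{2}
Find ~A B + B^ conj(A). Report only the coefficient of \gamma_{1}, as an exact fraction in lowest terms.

first term: -21 + \frac{14}{3} \gamma_{1} - \frac{14}{3} \gamma_{2} + 21 \gamma_{12}
second term: -21 - \frac{28}{3} \gamma_{1} + \frac{28}{3} \gamma_{2} - 21 \gamma_{12}
Answer: -\frac{14}{3}


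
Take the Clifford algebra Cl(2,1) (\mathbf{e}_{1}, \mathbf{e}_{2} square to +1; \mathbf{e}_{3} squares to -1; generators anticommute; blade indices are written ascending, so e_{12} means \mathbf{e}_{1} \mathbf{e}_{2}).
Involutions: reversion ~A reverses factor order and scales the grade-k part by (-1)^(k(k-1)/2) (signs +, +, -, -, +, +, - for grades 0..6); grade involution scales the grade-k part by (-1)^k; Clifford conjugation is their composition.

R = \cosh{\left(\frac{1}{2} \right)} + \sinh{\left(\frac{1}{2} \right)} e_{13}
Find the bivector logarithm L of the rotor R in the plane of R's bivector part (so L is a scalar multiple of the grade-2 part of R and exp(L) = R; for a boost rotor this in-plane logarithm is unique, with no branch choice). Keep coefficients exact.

The scalar part of R is \cosh{\left(\frac{1}{2} \right)}, which fixes the rapidity magnitude through cosh (cosh is even, so it cannot fix the sign — the bivector part carries that); dividing the bivector part by sinh of the rapidity gives the plane, and L = rapidity * plane, where the joint sign ambiguity of (rapidity, plane) cancels in the product.
Concretely: cosh(rapidity) = \cosh{\left(\frac{1}{2} \right)} gives rapidity = ±\frac{1}{2}, and since rapidity/sinh(rapidity) is even the sign is immaterial: L = (rapidity/sinh(rapidity)) * <R>_2 = (\frac{1}{2 \sinh{\left(\frac{1}{2} \right)}}) * <R>_2.
Answer: \frac{1}{2} e_{13}


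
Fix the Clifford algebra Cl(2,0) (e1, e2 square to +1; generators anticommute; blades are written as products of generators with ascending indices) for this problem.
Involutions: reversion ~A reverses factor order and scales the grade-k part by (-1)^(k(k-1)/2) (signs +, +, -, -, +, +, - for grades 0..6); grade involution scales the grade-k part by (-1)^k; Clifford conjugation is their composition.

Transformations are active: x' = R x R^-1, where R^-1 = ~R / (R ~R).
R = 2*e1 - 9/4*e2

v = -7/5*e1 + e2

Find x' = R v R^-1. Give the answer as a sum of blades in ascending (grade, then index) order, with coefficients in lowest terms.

~R = 2*e1 - 9/4*e2, and R ~R = 145/16, so R^-1 = ~R / (145/16).
R v = -101/20 - 23/20*e1 e2
Answer: -601/725*e1 + 1093/725*e2


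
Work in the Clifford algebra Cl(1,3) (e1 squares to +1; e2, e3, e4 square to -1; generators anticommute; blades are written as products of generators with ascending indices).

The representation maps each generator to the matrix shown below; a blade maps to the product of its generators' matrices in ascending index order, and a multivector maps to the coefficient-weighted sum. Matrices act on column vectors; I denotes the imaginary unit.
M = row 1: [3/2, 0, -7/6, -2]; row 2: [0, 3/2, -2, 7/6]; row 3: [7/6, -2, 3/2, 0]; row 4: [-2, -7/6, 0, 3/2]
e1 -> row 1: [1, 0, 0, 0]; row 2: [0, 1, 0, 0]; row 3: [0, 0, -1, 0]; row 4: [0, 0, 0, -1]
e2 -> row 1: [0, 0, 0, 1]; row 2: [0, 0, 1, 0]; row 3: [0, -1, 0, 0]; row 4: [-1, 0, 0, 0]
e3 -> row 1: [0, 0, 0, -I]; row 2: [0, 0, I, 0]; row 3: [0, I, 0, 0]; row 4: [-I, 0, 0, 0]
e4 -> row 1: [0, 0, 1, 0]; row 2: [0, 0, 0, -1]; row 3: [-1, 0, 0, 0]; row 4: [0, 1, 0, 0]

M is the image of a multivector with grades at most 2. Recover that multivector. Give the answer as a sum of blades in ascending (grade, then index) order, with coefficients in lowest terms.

Method: the blade images are trace-orthogonal — tr(rho(e_A) rho(e_B)^-1) = 4 if A = B and 0 otherwise — and rho(e_A)^-1 = (e_A)^2 * rho(e_A) with (e_A)^2 = +1 or -1, so the coefficient of e_A in the preimage is (e_A)^2 * tr(M rho(e_A))/4.
Nonzero projections over blades of grade <= 2: 1: (1)^2 = +1, tr(M 1) = 6, coefficient 3/2; e4: (e4)^2 = -1, tr(M rho(e4)) = 14/3, coefficient -7/6; e1 e2: (e1 e2)^2 = +1, tr(M rho(e1 e2)) = -8, coefficient -2. Every other blade of grade <= 2 projects to 0.
Answer: 3/2 - 7/6*e4 - 2*e1 e2


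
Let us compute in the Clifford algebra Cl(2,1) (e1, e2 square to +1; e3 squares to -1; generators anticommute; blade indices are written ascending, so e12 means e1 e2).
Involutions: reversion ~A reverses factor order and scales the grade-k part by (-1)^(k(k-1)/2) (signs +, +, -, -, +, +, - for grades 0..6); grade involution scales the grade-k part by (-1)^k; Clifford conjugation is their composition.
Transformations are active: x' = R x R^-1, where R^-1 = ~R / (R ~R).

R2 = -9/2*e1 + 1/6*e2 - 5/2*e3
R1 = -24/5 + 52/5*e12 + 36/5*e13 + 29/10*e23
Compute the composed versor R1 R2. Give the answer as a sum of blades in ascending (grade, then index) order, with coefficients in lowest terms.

Distribute over the terms of R2 (each basis-blade product reordered to ascending indices, repeated generators contracted through their squares):
R1 (-9/2*e1) = 108/5*e1 + 234/5*e2 + 162/5*e3 - 261/20*e123
R1 (1/6*e2) = 26/15*e1 - 4/5*e2 - 29/60*e3 - 6/5*e123
R1 (-5/2*e3) = 18*e1 + 29/4*e2 + 12*e3 - 26*e123
Summing the partial products and collecting blades:
Answer: 124/3*e1 + 213/4*e2 + 527/12*e3 - 161/4*e123


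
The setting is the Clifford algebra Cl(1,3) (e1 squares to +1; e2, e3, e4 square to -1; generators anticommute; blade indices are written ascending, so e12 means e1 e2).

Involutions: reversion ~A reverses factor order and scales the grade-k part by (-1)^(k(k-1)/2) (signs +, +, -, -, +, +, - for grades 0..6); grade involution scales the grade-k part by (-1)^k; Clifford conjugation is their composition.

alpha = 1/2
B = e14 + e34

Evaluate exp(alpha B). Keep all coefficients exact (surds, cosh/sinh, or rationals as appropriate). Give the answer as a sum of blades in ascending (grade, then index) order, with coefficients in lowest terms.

B^2 term by term: the squares give (1)^2*(e14)^2 + (1)^2*(e34)^2 = 1*(+1) + 1*(-1) = 0 (each basis 2-blade squares to minus the product of its generators' squares); cross terms between blades sharing an index anticommute and cancel. So B^2 = 0.
B^2 = 0, hence only two terms survive: exp(alpha B) = 1 + alpha B (parabolic case).
Answer: 1 + 1/2*e14 + 1/2*e34


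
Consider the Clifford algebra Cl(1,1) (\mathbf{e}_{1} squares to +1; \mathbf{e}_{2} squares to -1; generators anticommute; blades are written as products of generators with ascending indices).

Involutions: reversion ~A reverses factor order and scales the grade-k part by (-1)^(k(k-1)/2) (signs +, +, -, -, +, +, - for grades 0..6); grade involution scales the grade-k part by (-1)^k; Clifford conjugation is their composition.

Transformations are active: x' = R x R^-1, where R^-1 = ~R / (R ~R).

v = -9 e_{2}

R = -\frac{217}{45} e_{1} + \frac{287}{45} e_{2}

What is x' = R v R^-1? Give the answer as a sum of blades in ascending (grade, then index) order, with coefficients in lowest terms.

~R = -\frac{217}{45} e_{1} + \frac{287}{45} e_{2}, and R ~R = -\frac{784}{45}, so R^-1 = ~R / (-\frac{784}{45}).
R v = \frac{287}{5} + \frac{217}{5} e_{1} e_{2}
Answer: \frac{1271}{40} e_{1} - \frac{1321}{40} e_{2}


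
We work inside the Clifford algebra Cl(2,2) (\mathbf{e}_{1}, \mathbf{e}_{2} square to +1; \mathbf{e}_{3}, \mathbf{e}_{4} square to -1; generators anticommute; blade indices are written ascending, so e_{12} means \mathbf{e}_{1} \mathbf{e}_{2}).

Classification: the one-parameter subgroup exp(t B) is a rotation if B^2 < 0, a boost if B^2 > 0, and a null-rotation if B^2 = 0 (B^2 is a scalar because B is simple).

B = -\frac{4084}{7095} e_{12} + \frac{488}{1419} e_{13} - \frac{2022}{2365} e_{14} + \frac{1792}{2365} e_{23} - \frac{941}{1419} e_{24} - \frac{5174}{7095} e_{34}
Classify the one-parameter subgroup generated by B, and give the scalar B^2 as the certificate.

B^2 term by term: the squares give (-\frac{4084}{7095})^2*(e_{12})^2 + (\frac{488}{1419})^2*(e_{13})^2 + (-\frac{2022}{2365})^2*(e_{14})^2 + (\frac{1792}{2365})^2*(e_{23})^2 + (-\frac{941}{1419})^2*(e_{24})^2 + (-\frac{5174}{7095})^2*(e_{34})^2 = \frac{16679056}{50339025}*(-1) + \frac{238144}{2013561}*(+1) + \frac{4088484}{5593225}*(+1) + \frac{3211264}{5593225}*(+1) + \frac{885481}{2013561}*(+1) + \frac{26770276}{50339025}*(-1) = 1 (each basis 2-blade squares to minus the product of its generators' squares); cross terms between blades sharing an index anticommute and cancel; the commuting (index-disjoint) pairs give grade-4 terms 2*c*c'*(blade product), which cancel blade by blade — e_{1234}: \frac{42261232}{50339025} + \frac{918416}{2013561} - \frac{7246848}{5593225} = 0 — confirming B is simple. So B^2 = 1.
Answer: boost, certificate B^2 = 1. B^2 = 1 is basis-independent, so its sign is the whole story.


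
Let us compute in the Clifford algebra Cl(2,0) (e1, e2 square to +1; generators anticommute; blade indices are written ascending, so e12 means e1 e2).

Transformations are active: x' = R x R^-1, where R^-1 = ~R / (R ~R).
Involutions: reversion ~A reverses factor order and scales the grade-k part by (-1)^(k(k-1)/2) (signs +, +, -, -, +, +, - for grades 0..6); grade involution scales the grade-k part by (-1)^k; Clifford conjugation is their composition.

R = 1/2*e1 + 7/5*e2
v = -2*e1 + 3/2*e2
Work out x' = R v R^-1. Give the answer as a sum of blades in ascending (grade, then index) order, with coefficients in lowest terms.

~R = 1/2*e1 + 7/5*e2, and R ~R = 221/100, so R^-1 = ~R / (221/100).
R v = 11/10 + 71/20*e12
Answer: 552/221*e1 - 47/442*e2


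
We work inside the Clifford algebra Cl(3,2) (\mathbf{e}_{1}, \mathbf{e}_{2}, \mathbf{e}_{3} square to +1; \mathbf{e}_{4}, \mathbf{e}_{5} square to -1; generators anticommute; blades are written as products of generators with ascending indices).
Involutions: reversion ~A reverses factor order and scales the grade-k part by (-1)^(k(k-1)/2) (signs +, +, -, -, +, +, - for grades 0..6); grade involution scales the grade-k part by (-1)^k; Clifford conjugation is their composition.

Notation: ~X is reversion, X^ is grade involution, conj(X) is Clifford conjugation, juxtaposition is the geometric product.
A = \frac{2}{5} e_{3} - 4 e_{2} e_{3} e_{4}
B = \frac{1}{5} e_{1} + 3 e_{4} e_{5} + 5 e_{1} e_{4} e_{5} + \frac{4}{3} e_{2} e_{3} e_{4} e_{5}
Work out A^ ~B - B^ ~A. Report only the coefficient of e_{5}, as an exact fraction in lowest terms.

first term: \frac{16}{3} e_{5} + \frac{2}{25} e_{1} e_{3} + 12 e_{2} e_{3} e_{5} + \frac{8}{15} e_{2} e_{4} e_{5} + \frac{6}{5} e_{3} e_{4} e_{5} - \frac{4}{5} e_{1} e_{2} e_{3} e_{4} - 20 e_{1} e_{2} e_{3} e_{5} - 2 e_{1} e_{3} e_{4} e_{5}
second term: -\frac{16}{3} e_{5} - \frac{2}{25} e_{1} e_{3} + 12 e_{2} e_{3} e_{5} + \frac{8}{15} e_{2} e_{4} e_{5} + \frac{6}{5} e_{3} e_{4} e_{5} - \frac{4}{5} e_{1} e_{2} e_{3} e_{4} - 20 e_{1} e_{2} e_{3} e_{5} - 2 e_{1} e_{3} e_{4} e_{5}
Answer: \frac{32}{3}


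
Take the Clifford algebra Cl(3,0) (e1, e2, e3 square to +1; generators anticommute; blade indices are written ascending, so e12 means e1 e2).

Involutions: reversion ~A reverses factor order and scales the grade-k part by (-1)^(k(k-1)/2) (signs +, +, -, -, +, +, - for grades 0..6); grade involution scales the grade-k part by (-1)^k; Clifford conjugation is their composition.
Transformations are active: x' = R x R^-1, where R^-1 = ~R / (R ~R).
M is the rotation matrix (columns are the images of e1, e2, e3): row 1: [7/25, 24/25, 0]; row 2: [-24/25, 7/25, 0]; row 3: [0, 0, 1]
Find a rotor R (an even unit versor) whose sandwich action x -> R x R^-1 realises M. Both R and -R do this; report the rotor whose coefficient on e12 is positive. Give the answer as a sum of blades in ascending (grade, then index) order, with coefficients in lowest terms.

Method: write R = a + b12*e12 + b13*e13 + b23*e23 with a^2 + b12^2 + b13^2 + b23^2 = 1 (so R^-1 = ~R). Expanding the columns R e_j ~R gives tr M = 4a^2 - 1 and, from the antisymmetric part, M21 - M12 = -4a*b12, M13 - M31 = 4a*b13, M32 - M23 = -4a*b23.
Here tr M = 39/25, so a^2 = (1 + tr M)/4 = 16/25 and a = ±4/5. Taking a = 4/5: M21 - M12 = -48/25, M13 - M31 = 0, M32 - M23 = 0, giving b12 = 3/5, b13 = 0, b23 = 0, i.e. R = 4/5 + 3/5*e12.
Its e12 coefficient is already positive.
Answer: 4/5 + 3/5*e12. Why the constraint matters: R and -R act identically through the sandwich — M has trace 39/25 either way — so only the sign condition on e12 picks one of the two preimages.


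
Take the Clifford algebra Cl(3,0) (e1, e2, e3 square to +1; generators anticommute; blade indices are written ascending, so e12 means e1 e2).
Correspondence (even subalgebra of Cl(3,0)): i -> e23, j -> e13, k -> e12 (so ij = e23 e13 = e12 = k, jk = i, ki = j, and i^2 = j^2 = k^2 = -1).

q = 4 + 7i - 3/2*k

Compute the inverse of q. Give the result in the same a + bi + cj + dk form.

In blades: q = 4 - 3/2*e12 + 7*e23.
With qbar = 4 + 3/2*e12 - 7*e23 (scalar fixed, mapped units negated), q qbar = 269/4 (the sum of squared coefficients), so q^-1 = qbar / (269/4) = 16/269 + 6/269*e12 - 28/269*e23; translating back:
Answer: 16/269 - 28/269*i + 6/269*k


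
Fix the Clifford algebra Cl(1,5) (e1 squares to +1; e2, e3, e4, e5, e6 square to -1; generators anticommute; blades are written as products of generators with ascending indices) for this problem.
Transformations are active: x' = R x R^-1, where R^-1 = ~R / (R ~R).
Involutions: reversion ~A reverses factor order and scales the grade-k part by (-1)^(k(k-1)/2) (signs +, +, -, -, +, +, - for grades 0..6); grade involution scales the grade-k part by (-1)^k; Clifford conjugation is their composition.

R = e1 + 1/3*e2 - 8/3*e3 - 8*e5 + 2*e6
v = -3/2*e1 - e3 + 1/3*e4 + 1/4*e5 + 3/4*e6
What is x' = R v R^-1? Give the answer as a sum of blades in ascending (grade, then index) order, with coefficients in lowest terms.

~R = e1 + 1/3*e2 - 8/3*e3 - 8*e5 + 2*e6, and R ~R = -668/9, so R^-1 = ~R / (-668/9).
R v = -11/3 + 1/2*e1 e2 - 5*e1 e3 + 1/3*e1 e4 - 47/4*e1 e5 + 15/4*e1 e6 - 1/3*e2 e3 + 1/9*e2 e4 + 1/12*e2 e5 + 1/4*e2 e6 - 8/9*e3 e4 - 26/3*e3 e5 + 8/3*e4 e5 - 2/3*e4 e6 - 13/2*e5 e6
Answer: 267/167*e1 + 11/334*e2 + 123/167*e3 - 1/3*e4 - 695/668*e5 - 369/668*e6


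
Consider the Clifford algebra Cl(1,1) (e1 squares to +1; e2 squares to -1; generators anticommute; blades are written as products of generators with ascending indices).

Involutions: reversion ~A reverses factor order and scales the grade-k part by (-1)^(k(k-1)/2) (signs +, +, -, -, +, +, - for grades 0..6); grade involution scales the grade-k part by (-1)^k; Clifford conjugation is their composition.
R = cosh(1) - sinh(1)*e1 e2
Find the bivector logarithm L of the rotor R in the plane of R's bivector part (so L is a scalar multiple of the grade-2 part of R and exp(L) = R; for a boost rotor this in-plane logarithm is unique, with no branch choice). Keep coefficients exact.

The scalar part of R is cosh(1), giving the rapidity magnitude (cosh is even); the bivector part supplies orientation, its quotient by sinh of the rapidity is the plane, and L = rapidity * plane — unique in that plane, since flipping both signs leaves L unchanged.
Concretely: cosh(rapidity) = cosh(1) gives rapidity = ±1, and since rapidity/sinh(rapidity) is even the sign is immaterial: L = (rapidity/sinh(rapidity)) * <R>_2 = (1/sinh(1)) * <R>_2.
Answer: -e1 e2


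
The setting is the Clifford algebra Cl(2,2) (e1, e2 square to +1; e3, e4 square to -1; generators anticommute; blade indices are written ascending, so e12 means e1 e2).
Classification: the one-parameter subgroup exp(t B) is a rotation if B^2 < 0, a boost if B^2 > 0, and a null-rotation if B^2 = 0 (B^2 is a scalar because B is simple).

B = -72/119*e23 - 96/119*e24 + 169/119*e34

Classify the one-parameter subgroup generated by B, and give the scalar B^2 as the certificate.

B^2 term by term: the squares give (-72/119)^2*(e23)^2 + (-96/119)^2*(e24)^2 + (169/119)^2*(e34)^2 = 5184/14161*(+1) + 9216/14161*(+1) + 28561/14161*(-1) = -1 (each basis 2-blade squares to minus the product of its generators' squares); cross terms between blades sharing an index anticommute and cancel. So B^2 = -1.
Answer: rotation, certificate B^2 = -1. Because -1 is invariant under every versor sandwich, the classification follows from its sign alone.


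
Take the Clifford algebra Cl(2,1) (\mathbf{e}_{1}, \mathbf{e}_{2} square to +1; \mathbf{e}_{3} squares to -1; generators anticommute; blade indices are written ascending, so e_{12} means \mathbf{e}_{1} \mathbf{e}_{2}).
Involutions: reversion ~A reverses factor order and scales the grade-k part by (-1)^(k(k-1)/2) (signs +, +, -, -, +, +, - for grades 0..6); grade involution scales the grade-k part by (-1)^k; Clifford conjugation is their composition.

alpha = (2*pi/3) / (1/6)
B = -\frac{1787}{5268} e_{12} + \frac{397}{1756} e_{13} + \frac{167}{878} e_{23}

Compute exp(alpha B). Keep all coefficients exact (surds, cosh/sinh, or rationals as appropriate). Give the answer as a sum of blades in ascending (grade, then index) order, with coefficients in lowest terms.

B^2 term by term: the squares give (-\frac{1787}{5268})^2*(e_{12})^2 + (\frac{397}{1756})^2*(e_{13})^2 + (\frac{167}{878})^2*(e_{23})^2 = \frac{3193369}{27751824}*(-1) + \frac{157609}{3083536}*(+1) + \frac{27889}{770884}*(+1) = -\frac{1}{36} (each basis 2-blade squares to minus the product of its generators' squares); cross terms between blades sharing an index anticommute and cancel. So B^2 = -\frac{1}{36}.
B^2 = -\frac{1}{36} — the series telescopes trigonometrically here: l = \frac{1}{6}, alpha*l = \frac{2 \pi}{3}, so exp(alpha B) = cos(\frac{2 \pi}{3}) + (sin(\frac{2 \pi}{3})/(\frac{1}{6}))*B = - \frac{1}{2} + (3 \sqrt{3})*B.
Answer: - \frac{1}{2} - \frac{1787 \sqrt{3}}{1756} e_{12} + \frac{1191 \sqrt{3}}{1756} e_{13} + \frac{501 \sqrt{3}}{878} e_{23}


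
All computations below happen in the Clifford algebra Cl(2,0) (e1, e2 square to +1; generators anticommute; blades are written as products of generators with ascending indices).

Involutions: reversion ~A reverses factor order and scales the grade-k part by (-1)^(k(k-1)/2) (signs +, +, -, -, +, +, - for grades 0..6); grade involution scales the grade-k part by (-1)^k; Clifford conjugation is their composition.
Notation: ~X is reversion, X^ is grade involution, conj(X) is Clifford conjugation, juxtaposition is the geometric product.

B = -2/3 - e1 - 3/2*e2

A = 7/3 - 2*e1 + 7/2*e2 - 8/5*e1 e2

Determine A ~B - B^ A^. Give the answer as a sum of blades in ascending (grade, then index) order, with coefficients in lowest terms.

first term: -173/36 + 7/5*e1 - 223/30*e2 + 227/30*e1 e2
second term: -173/36 + 17/5*e1 + 127/30*e2 - 163/30*e1 e2
Answer: -2*e1 - 35/3*e2 + 13*e1 e2


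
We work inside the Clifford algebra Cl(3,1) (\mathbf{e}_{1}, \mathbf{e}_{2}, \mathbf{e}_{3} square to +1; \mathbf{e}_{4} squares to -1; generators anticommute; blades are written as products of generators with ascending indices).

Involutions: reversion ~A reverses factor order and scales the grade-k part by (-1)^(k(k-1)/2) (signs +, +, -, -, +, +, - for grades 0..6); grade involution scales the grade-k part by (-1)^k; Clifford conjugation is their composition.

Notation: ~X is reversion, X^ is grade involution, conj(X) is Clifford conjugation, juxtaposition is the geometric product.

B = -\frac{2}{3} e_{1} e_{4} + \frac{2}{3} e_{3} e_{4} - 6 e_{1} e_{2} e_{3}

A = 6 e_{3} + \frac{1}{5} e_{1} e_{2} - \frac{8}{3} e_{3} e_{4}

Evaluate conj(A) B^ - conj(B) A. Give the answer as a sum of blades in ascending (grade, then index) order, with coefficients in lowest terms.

first term: \frac{16}{9} + \frac{6}{5} e_{3} - 4 e_{4} - 36 e_{1} e_{2} + \frac{16}{9} e_{1} e_{3} - \frac{2}{15} e_{2} e_{4} - 16 e_{1} e_{2} e_{4} - 4 e_{1} e_{3} e_{4} - \frac{2}{15} e_{1} e_{2} e_{3} e_{4}
second term: \frac{16}{9} + \frac{6}{5} e_{3} + 4 e_{4} - 36 e_{1} e_{2} - \frac{16}{9} e_{1} e_{3} + \frac{2}{15} e_{2} e_{4} + 16 e_{1} e_{2} e_{4} - 4 e_{1} e_{3} e_{4} - \frac{2}{15} e_{1} e_{2} e_{3} e_{4}
Answer: -8 e_{4} + \frac{32}{9} e_{1} e_{3} - \frac{4}{15} e_{2} e_{4} - 32 e_{1} e_{2} e_{4}


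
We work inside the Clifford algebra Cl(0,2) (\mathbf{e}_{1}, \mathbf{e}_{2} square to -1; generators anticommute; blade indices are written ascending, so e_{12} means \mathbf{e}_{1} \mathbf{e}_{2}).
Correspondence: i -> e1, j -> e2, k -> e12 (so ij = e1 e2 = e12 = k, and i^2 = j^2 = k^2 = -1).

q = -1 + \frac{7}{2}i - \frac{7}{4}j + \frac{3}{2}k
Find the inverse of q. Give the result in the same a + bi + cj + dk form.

In blades: q = -1 + \frac{7}{2} e_{1} - \frac{7}{4} e_{2} + \frac{3}{2} e_{12}.
With qbar = -1 - \frac{7}{2} e_{1} + \frac{7}{4} e_{2} - \frac{3}{2} e_{12} (scalar fixed, mapped units negated), q qbar = \frac{297}{16} (the sum of squared coefficients), so q^-1 = qbar / (\frac{297}{16}) = -\frac{16}{297} - \frac{56}{297} e_{1} + \frac{28}{297} e_{2} - \frac{8}{99} e_{12}; translating back:
Answer: -\frac{16}{297} - \frac{56}{297}i + \frac{28}{297}j - \frac{8}{99}k


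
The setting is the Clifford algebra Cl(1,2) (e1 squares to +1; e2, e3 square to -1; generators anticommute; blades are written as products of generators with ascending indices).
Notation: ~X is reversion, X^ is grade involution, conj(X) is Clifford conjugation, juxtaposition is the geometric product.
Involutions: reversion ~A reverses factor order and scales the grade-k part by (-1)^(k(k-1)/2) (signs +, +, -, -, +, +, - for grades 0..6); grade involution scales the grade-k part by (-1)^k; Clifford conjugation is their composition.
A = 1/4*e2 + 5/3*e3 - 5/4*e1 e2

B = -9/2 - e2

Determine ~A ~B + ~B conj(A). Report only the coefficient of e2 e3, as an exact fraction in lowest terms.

first term: 1/4 + 5/4*e1 - 9/8*e2 - 15/2*e3 - 45/8*e1 e2 + 5/3*e2 e3
second term: -1/4 - 5/4*e1 + 9/8*e2 + 15/2*e3 - 45/8*e1 e2 + 5/3*e2 e3
Answer: 10/3


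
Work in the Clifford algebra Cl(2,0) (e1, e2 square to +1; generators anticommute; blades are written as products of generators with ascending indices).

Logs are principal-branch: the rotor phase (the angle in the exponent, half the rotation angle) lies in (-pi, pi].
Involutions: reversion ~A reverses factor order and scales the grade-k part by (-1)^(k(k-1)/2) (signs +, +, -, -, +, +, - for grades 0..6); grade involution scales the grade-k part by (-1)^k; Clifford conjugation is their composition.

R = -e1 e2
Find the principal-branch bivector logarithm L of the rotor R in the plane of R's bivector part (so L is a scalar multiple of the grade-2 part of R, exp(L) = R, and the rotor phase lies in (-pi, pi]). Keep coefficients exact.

The scalar part of R is 0, which pins the rotor phase on the principal branch; dividing the bivector part by the sine of that phase recovers the unit plane, and L is the phase times that plane.
Concretely: cos(phase) = 0 gives phase = ±pi/2, and since phase/sin(phase) is even the sign is immaterial: L = (phase/sin(phase)) * <R>_2 = (pi/2) * <R>_2.
Answer: -pi/2*e1 e2


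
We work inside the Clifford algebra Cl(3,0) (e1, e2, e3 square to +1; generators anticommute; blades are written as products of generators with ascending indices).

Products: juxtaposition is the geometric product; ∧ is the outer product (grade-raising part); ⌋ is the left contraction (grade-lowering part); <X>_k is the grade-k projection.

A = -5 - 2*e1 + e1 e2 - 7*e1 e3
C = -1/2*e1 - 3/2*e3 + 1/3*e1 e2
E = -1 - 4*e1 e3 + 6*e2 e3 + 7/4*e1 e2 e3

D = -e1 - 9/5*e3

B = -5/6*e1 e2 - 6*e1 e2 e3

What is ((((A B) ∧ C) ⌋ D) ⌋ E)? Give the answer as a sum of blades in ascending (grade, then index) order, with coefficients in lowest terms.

step 1: 5/6 + 131/3*e2 + 6*e3 + 25/6*e1 e2 + 107/6*e2 e3 + 30*e1 e2 e3
step 2: -5/12*e1 - 5/4*e3 + 199/9*e1 e2 + 3*e1 e3 - 131/2*e2 e3 - 79/6*e1 e2 e3
step 3: 8/3
step 4: -8/3 - 32/3*e1 e3 + 16*e2 e3 + 14/3*e1 e2 e3
Answer: -8/3 - 32/3*e1 e3 + 16*e2 e3 + 14/3*e1 e2 e3


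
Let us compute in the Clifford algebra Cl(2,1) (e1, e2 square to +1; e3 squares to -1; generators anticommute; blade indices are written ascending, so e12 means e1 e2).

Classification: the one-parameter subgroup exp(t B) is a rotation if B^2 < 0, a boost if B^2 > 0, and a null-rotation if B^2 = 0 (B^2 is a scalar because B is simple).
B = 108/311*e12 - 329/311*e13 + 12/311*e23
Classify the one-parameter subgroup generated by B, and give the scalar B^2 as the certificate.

B^2 term by term: the squares give (108/311)^2*(e12)^2 + (-329/311)^2*(e13)^2 + (12/311)^2*(e23)^2 = 11664/96721*(-1) + 108241/96721*(+1) + 144/96721*(+1) = 1 (each basis 2-blade squares to minus the product of its generators' squares); cross terms between blades sharing an index anticommute and cancel. So B^2 = 1.
Answer: boost, certificate B^2 = 1. B^2 = 1 is basis-independent, so its sign is the whole story.


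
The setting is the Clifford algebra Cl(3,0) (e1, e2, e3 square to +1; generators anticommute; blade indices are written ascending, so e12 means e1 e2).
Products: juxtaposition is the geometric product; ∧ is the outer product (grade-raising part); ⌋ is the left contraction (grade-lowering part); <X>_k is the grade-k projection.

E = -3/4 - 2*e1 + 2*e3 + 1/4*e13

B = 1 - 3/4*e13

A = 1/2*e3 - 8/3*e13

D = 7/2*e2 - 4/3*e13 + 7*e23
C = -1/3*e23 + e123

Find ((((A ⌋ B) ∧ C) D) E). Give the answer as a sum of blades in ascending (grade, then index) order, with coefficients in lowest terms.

step 1: -2 + 3/8*e1
step 2: 2/3*e23 - 17/8*e123
step 3: -14/3 + 119/8*e1 + 17/6*e2 - 7/3*e3 - 8/9*e12 + 119/16*e13
step 4: -6293/192 + 1309/96*e1 - 281/72*e2 + 1057/96*e3 + 19/3*e12 + 3521/192*e13 + 53/9*e23 - 179/72*e123
Answer: -6293/192 + 1309/96*e1 - 281/72*e2 + 1057/96*e3 + 19/3*e12 + 3521/192*e13 + 53/9*e23 - 179/72*e123


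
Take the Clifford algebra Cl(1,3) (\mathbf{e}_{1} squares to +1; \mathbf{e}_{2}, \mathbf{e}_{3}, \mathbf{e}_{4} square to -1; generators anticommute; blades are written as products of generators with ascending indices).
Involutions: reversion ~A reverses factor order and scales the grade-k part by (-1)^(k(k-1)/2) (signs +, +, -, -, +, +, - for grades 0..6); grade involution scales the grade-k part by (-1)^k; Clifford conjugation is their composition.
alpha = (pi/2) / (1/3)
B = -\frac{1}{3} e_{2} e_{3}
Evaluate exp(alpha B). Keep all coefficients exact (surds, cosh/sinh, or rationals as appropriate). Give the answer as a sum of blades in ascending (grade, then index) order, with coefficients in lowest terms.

B^2 = (-\frac{1}{3})^2*(e_{2} e_{3})^2 = \frac{1}{9}*(-1) = -\frac{1}{9} (a basis 2-blade squares to minus the product of its generators' squares).
B^2 = -\frac{1}{9} — the negative square puts this in the circular regime; l = \frac{1}{3}, alpha*l = \frac{\pi}{2}, so exp(alpha B) = cos(\frac{\pi}{2}) + (sin(\frac{\pi}{2})/(\frac{1}{3}))*B = 0 + (3)*B.
Answer: -e_{2} e_{3}


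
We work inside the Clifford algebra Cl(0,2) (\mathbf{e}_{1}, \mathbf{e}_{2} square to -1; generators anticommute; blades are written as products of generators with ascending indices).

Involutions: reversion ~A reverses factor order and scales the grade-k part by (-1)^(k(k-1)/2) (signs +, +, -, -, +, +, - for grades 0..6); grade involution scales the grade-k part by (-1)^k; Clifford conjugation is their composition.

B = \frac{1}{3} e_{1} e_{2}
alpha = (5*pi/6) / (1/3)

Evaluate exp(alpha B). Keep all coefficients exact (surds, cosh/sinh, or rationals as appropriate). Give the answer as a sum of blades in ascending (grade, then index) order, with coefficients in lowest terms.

B^2 = (\frac{1}{3})^2*(e_{1} e_{2})^2 = \frac{1}{9}*(-1) = -\frac{1}{9} (a basis 2-blade squares to minus the product of its generators' squares).
B^2 = -\frac{1}{9} — the negative square puts this in the circular regime; l = \frac{1}{3}, alpha*l = \frac{5 \pi}{6}, so exp(alpha B) = cos(\frac{5 \pi}{6}) + (sin(\frac{5 \pi}{6})/(\frac{1}{3}))*B = - \frac{\sqrt{3}}{2} + (\frac{3}{2})*B.
Answer: - \frac{\sqrt{3}}{2} + \frac{1}{2} e_{1} e_{2}


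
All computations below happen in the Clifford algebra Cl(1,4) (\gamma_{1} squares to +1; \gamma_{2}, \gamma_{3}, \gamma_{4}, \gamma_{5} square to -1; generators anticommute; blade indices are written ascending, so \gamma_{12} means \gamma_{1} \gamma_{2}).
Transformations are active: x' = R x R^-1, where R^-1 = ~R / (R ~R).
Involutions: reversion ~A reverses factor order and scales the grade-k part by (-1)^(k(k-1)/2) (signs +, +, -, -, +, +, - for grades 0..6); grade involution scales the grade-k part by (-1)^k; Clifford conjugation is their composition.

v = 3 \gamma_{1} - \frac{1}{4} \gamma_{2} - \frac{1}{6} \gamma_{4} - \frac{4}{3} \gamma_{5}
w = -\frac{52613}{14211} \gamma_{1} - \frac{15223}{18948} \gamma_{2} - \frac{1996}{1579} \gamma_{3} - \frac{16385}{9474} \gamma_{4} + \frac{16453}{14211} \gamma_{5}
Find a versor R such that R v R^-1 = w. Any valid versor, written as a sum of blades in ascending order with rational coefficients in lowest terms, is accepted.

Why this works: both vectors square to \frac{1027}{144}, so q(v) = q(w) and R = v + w = -\frac{9980}{14211} \gamma_{1} - \frac{4990}{4737} \gamma_{2} - \frac{1996}{1579} \gamma_{3} - \frac{2994}{1579} \gamma_{4} - \frac{2495}{14211} \gamma_{5} carries v to w — its own direction survives, the complement (v - w)/2 flips.
Answer: -\frac{9980}{14211} \gamma_{1} - \frac{4990}{4737} \gamma_{2} - \frac{1996}{1579} \gamma_{3} - \frac{2994}{1579} \gamma_{4} - \frac{2495}{14211} \gamma_{5}


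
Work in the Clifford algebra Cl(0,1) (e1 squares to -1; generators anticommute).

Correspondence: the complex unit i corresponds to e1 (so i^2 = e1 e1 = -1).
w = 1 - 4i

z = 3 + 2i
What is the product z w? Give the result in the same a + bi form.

In blades: z = 3 + 2*e1, w = 1 - 4*e1.
Distribute z over w term by term (generator squares from the signature, products reordered to ascending indices): (3)*w = 3 - 12*e1; (2*e1)*w = 8 + 2*e1.
Sum: 11 - 10*e1; translating back through the correspondence:
Answer: 11 - 10i


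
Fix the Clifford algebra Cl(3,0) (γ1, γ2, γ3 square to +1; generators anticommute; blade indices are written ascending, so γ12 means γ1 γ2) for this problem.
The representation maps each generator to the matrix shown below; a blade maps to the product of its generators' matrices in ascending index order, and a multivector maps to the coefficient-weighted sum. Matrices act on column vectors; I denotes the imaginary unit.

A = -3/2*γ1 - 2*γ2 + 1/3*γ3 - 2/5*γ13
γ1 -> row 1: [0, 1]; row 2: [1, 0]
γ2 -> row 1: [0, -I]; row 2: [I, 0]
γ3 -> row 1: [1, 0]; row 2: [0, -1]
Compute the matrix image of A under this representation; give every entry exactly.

Bivector images (products of the table entries): rho(γ13) = rho(γ1)rho(γ3) = row 1: [0, -1]; row 2: [1, 0].
M = (-3/2)*rho(γ1) + (-2)*rho(γ2) + (1/3)*rho(γ3) + (-2/5)*rho(γ13), summed entrywise:
Answer: row 1: [1/3, -11/10 + 2*I]; row 2: [-19/10 - 2*I, -1/3]


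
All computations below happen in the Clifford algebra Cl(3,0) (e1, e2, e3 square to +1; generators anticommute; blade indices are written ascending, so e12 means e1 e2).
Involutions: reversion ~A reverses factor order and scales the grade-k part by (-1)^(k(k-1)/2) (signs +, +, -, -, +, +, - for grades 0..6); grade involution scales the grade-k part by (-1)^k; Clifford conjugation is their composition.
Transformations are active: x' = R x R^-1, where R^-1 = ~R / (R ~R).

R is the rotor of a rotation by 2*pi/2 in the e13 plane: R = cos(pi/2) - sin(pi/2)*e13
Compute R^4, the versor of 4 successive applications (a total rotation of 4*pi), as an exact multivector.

The rotor phase is half the rotation angle and phases add under composition, so 4 steps in the e13 plane accumulate phase 4*(pi/2) = 2*pi: R^4 = cos(2*pi) - sin(2*pi)*e13.
cos(2*pi) = 1 and sin(2*pi) = 0, so R^4 = 1. The total rotation 4*pi is 2 full turns, so every vector returns to itself, yet the rotor is +1, back on the identity sheet (an even number of 2*pi turns).
Answer: 1


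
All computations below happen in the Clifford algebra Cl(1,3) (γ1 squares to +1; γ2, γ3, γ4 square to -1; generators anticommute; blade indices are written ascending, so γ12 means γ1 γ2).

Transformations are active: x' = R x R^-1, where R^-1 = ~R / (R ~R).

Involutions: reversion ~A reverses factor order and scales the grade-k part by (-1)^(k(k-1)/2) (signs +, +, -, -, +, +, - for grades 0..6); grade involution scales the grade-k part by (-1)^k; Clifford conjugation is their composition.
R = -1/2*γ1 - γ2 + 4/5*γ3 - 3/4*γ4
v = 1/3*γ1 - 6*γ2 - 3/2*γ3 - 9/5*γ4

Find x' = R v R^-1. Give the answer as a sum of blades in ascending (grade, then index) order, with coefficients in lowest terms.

~R = -1/2*γ1 - γ2 + 4/5*γ3 - 3/4*γ4, and R ~R = -781/400, so R^-1 = ~R / (-781/400).
R v = -379/60 + 10/3*γ12 + 29/60*γ13 + 23/20*γ14 + 63/10*γ23 - 27/10*γ24 - 513/200*γ34
Answer: -2787/781*γ1 - 1102/2343*γ2 + 31285/4686*γ3 - 11921/3905*γ4


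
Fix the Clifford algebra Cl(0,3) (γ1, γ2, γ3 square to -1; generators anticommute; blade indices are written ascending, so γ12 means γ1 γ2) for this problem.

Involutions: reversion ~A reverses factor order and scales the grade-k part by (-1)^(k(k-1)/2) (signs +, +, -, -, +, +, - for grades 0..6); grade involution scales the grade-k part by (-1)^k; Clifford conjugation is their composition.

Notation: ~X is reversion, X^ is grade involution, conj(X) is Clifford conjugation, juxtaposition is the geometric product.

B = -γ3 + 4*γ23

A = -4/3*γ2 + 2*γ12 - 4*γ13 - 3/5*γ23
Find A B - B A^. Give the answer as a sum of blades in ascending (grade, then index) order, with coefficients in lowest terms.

first term: 12/5 - 4*γ1 - 3/5*γ2 + 16/3*γ3 - 16*γ12 - 8*γ13 + 4/3*γ23 - 2*γ123
second term: 12/5 + 4*γ1 + 3/5*γ2 + 16/3*γ3 + 16*γ12 + 8*γ13 + 4/3*γ23 - 2*γ123
Answer: -8*γ1 - 6/5*γ2 - 32*γ12 - 16*γ13


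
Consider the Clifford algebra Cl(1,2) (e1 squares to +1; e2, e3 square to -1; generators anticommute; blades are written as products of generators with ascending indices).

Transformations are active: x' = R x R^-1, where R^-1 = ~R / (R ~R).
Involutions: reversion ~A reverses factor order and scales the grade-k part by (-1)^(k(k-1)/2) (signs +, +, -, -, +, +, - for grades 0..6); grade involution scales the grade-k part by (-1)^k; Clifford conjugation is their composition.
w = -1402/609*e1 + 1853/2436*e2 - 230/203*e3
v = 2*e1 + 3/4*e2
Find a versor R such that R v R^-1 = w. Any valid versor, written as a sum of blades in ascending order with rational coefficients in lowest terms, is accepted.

Here q(v) = q(w) = 55/16; the classical choice R = v + w = -184/609*e1 + 920/609*e2 - 230/203*e3 then realises v -> w under the sandwich.
Answer: -184/609*e1 + 920/609*e2 - 230/203*e3


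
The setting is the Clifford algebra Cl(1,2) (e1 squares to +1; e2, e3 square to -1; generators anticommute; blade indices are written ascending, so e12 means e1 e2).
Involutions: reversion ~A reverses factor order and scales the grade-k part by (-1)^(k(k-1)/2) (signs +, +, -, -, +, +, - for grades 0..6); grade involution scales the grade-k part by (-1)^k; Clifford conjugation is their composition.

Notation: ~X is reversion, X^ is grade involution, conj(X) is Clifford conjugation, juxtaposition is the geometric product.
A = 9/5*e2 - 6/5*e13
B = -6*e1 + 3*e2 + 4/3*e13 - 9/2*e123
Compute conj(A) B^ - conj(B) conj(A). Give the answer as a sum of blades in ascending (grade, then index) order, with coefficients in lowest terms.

first term: -19/5 - 27/5*e2 - 36/5*e3 + 54/5*e12 - 81/10*e13 + 6*e123
second term: -7 + 27/5*e2 + 36/5*e3 - 54/5*e12 + 81/10*e13 + 6/5*e123
Answer: 16/5 - 54/5*e2 - 72/5*e3 + 108/5*e12 - 81/5*e13 + 24/5*e123


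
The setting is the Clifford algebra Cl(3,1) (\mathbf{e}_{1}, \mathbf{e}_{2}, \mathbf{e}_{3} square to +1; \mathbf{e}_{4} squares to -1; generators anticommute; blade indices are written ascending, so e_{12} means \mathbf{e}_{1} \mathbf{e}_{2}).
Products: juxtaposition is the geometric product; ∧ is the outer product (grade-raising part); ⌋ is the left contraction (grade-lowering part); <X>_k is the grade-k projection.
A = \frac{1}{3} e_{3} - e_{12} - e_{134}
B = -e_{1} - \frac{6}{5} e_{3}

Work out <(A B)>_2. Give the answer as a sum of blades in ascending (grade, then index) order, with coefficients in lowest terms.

step 1: -\frac{2}{5} - e_{2} + \frac{1}{3} e_{13} - \frac{6}{5} e_{14} + e_{34} + \frac{6}{5} e_{123}
step 2: \frac{1}{3} e_{13} - \frac{6}{5} e_{14} + e_{34}
Answer: \frac{1}{3} e_{13} - \frac{6}{5} e_{14} + e_{34}


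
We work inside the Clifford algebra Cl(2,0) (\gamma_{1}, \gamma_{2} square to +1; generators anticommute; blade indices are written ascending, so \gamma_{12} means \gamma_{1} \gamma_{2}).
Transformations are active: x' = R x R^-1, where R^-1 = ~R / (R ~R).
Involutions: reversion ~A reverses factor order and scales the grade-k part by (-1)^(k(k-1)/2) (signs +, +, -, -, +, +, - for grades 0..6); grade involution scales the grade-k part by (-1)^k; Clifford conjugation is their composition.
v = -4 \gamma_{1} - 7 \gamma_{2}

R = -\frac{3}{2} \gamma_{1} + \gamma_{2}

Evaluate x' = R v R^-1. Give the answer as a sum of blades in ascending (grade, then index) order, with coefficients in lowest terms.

~R = -\frac{3}{2} \gamma_{1} + \gamma_{2}, and R ~R = \frac{13}{4}, so R^-1 = ~R / (\frac{13}{4}).
R v = -1 + \frac{29}{2} \gamma_{12}
Answer: \frac{64}{13} \gamma_{1} + \frac{83}{13} \gamma_{2}
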